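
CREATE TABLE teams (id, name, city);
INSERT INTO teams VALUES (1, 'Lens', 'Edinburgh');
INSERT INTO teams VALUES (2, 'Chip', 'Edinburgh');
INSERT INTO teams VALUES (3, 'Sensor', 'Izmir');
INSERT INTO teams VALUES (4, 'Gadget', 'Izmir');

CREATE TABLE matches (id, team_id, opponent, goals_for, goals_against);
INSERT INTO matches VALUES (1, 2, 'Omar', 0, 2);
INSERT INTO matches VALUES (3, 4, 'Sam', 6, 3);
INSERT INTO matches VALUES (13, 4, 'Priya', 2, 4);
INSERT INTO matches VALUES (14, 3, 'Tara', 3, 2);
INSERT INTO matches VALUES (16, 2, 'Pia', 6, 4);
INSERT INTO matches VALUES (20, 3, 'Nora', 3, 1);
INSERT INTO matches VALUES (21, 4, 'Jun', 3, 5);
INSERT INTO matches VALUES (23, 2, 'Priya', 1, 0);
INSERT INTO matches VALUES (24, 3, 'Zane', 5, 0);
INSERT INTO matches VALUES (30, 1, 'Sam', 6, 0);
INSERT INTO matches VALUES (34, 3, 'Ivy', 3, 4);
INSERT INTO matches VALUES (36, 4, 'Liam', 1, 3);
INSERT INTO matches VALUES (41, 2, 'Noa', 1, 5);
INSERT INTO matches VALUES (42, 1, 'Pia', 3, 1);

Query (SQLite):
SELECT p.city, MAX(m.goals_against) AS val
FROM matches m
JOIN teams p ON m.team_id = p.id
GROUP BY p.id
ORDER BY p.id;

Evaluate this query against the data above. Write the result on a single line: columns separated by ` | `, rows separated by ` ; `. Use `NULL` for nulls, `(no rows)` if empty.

Join each matches row to its teams via team_id.
Group joined rows by teams.id; compute MAX(m.goals_against) per group.
  1: ids {30, 42} → MAX(m.goals_against)=1
  2: ids {1, 16, 23, 41} → MAX(m.goals_against)=5
  3: ids {14, 20, 24, 34} → MAX(m.goals_against)=4
  4: ids {3, 13, 21, 36} → MAX(m.goals_against)=5

Edinburgh | 1 ; Edinburgh | 5 ; Izmir | 4 ; Izmir | 5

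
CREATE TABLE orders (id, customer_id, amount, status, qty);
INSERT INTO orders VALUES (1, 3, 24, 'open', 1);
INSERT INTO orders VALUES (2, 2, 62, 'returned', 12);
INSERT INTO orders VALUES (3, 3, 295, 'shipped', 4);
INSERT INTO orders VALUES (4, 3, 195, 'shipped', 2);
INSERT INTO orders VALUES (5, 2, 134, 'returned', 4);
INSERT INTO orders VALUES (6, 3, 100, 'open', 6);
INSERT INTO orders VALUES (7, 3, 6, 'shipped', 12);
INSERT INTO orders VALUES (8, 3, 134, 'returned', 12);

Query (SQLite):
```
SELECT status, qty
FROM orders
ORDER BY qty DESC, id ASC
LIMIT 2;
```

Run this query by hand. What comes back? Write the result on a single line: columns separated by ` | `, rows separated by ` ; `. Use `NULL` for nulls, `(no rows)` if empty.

Sort by qty desc, tiebreak id asc: (12, id=2), (12, id=7), (12, id=8), (6, id=6), (4, id=3) …. Take first 2.

returned | 12 ; shipped | 12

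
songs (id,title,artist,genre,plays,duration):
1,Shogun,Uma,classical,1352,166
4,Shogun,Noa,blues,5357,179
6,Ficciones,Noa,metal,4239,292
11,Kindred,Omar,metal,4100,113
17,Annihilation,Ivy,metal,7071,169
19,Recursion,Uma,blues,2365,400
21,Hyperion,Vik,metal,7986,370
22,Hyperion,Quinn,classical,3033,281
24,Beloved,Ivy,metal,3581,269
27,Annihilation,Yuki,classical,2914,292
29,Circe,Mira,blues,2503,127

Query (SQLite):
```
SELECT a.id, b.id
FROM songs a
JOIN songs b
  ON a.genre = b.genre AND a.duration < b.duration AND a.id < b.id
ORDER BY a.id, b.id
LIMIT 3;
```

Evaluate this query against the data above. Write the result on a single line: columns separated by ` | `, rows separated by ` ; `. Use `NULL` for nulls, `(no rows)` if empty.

1 | 22 ; 1 | 27 ; 4 | 19

Pairs (a,b) with same genre, a.duration < b.duration, a.id < b.id.
genre groups: blues:{4,19,29} classical:{1,22,27} metal:{6,11,17,21,24}
Ordered by (a.id, b.id); first 3.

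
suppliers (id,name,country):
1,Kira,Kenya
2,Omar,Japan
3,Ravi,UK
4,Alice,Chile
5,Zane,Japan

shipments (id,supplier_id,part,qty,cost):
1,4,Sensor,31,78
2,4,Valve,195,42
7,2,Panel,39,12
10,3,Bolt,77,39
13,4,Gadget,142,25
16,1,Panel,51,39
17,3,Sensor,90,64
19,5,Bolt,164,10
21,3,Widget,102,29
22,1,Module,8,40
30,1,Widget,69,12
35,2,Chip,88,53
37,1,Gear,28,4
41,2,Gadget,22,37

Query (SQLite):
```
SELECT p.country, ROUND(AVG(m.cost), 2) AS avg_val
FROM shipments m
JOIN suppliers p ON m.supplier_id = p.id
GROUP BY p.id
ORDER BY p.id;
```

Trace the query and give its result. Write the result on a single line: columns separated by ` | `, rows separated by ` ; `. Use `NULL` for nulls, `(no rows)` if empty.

Kenya | 23.75 ; Japan | 34 ; UK | 44 ; Chile | 48.33 ; Japan | 10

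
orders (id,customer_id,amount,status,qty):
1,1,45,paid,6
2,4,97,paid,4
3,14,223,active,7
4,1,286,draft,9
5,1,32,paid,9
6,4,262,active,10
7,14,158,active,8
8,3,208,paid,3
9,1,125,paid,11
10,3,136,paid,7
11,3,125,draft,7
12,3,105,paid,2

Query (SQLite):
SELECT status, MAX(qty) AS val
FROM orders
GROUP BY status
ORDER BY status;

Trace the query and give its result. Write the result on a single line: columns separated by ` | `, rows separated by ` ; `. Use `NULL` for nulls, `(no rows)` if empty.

Partition orders by status; compute MAX(qty) within each group.
  active: ids {3, 6, 7} → MAX(qty)=10
  draft: ids {4, 11} → MAX(qty)=9
  paid: ids {1, 2, 5, 8, 9, 10, 12} → MAX(qty)=11

active | 10 ; draft | 9 ; paid | 11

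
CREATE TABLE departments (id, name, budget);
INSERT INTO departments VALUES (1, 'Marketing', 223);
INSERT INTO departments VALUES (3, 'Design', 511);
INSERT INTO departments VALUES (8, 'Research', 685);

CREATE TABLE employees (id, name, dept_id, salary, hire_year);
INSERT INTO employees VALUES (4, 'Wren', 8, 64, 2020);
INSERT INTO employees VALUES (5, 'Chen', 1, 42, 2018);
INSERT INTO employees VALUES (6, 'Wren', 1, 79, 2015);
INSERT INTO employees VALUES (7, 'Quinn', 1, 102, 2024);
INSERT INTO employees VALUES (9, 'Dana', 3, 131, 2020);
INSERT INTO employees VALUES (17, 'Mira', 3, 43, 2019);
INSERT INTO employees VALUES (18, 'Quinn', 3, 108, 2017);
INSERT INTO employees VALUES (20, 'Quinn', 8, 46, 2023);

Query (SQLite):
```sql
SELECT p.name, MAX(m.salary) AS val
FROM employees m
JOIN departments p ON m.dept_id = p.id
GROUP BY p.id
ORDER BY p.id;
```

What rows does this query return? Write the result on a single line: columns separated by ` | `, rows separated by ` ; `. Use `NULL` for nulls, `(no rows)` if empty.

Join each employees row to its departments via dept_id.
Group joined rows by departments.id; compute MAX(m.salary) per group.
  1: ids {5, 6, 7} → MAX(m.salary)=102
  3: ids {9, 17, 18} → MAX(m.salary)=131
  8: ids {4, 20} → MAX(m.salary)=64

Marketing | 102 ; Design | 131 ; Research | 64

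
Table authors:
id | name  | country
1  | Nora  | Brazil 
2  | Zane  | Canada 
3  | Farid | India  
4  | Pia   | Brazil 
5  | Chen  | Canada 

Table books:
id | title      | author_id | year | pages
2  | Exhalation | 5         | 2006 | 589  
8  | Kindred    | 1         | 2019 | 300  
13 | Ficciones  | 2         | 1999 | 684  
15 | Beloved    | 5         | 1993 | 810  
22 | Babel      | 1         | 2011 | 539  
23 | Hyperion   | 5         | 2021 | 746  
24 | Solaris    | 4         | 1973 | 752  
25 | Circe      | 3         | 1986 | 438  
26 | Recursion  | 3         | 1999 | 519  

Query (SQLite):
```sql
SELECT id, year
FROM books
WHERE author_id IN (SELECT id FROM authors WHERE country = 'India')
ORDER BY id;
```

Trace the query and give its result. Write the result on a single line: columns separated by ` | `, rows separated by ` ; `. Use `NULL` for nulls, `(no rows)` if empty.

25 | 1986 ; 26 | 1999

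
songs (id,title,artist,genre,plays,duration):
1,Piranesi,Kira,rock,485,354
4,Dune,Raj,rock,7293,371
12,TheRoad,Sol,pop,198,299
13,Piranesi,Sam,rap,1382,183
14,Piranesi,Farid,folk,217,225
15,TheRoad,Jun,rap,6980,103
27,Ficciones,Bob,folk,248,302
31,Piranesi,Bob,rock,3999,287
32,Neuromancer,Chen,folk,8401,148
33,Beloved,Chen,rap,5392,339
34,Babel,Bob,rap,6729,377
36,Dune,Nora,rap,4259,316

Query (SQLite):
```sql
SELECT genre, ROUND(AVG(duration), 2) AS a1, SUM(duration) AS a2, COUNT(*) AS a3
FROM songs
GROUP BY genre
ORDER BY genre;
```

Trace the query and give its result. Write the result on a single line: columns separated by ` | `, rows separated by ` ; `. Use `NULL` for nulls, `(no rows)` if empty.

Group songs by genre.
Per group compute: ROUND(AVG(duration), 2), SUM(duration), COUNT(*).
  folk: ids {14, 27, 32} → ROUND(AVG(duration), 2)=225, SUM(duration)=675, COUNT(*)=3
  pop: ids {12} → ROUND(AVG(duration), 2)=299, SUM(duration)=299, COUNT(*)=1
  rap: ids {13, 15, 33, 34, 36} → ROUND(AVG(duration), 2)=263.6, SUM(duration)=1318, COUNT(*)=5
  rock: ids {1, 4, 31} → ROUND(AVG(duration), 2)=337.33, SUM(duration)=1012, COUNT(*)=3

folk | 225 | 675 | 3 ; pop | 299 | 299 | 1 ; rap | 263.6 | 1318 | 5 ; rock | 337.33 | 1012 | 3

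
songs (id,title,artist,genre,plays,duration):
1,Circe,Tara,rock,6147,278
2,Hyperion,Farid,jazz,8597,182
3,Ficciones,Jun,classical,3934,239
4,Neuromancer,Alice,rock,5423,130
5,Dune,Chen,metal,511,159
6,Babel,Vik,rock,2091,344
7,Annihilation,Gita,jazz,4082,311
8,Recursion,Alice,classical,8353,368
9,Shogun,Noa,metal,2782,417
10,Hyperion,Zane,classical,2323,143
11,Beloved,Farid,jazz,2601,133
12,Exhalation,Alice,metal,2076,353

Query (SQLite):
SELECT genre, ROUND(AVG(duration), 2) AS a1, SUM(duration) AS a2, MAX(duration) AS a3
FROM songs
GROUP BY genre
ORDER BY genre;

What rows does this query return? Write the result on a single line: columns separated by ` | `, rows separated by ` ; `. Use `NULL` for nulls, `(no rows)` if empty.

classical | 250 | 750 | 368 ; jazz | 208.67 | 626 | 311 ; metal | 309.67 | 929 | 417 ; rock | 250.67 | 752 | 344

Group songs by genre.
Per group compute: ROUND(AVG(duration), 2), SUM(duration), MAX(duration).
  classical: ids {3, 8, 10} → ROUND(AVG(duration), 2)=250, SUM(duration)=750, MAX(duration)=368
  jazz: ids {2, 7, 11} → ROUND(AVG(duration), 2)=208.67, SUM(duration)=626, MAX(duration)=311
  metal: ids {5, 9, 12} → ROUND(AVG(duration), 2)=309.67, SUM(duration)=929, MAX(duration)=417
  rock: ids {1, 4, 6} → ROUND(AVG(duration), 2)=250.67, SUM(duration)=752, MAX(duration)=344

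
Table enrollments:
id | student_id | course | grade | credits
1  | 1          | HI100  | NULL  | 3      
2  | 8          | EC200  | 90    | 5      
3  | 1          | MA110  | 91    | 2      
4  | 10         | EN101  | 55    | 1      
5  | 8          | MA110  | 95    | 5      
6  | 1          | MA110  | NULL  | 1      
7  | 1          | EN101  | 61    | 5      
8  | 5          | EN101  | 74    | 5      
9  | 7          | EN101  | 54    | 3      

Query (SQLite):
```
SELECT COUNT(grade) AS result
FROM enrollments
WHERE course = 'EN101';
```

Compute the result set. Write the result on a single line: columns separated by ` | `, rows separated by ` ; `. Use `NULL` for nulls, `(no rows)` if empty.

Rows where course='EN101' → grade values: [55, 61, 74, 54].
COUNT(grade) counts non-NULL values → 4.

4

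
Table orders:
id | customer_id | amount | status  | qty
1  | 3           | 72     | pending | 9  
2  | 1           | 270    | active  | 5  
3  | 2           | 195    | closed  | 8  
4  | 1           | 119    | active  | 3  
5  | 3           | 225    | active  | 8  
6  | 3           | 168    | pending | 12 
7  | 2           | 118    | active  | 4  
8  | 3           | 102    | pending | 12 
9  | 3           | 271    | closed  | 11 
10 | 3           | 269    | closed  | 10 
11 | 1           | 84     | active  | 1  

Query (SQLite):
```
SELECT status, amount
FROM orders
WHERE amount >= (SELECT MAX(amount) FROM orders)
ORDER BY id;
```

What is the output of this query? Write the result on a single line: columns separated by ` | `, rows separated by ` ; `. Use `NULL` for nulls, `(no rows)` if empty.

closed | 271

Scalar subquery: MAX(amount) over all orders rows = 271.
Keep rows where amount >= that value.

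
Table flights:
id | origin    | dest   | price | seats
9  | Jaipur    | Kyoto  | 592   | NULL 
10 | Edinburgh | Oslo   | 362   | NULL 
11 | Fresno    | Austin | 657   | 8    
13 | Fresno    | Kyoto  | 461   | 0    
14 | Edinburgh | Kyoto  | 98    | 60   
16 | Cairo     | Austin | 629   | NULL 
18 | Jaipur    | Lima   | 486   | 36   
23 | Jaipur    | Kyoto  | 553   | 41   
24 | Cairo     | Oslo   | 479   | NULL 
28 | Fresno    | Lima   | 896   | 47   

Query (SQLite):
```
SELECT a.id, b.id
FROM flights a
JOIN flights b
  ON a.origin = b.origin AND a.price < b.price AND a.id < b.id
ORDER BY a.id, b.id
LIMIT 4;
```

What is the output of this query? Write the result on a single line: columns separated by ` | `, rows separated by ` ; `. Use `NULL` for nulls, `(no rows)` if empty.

Pairs (a,b) with same origin, a.price < b.price, a.id < b.id.
origin groups: Cairo:{16,24} Edinburgh:{10,14} Fresno:{11,13,28} Jaipur:{9,18,23}
Ordered by (a.id, b.id); first 4.

11 | 28 ; 13 | 28 ; 18 | 23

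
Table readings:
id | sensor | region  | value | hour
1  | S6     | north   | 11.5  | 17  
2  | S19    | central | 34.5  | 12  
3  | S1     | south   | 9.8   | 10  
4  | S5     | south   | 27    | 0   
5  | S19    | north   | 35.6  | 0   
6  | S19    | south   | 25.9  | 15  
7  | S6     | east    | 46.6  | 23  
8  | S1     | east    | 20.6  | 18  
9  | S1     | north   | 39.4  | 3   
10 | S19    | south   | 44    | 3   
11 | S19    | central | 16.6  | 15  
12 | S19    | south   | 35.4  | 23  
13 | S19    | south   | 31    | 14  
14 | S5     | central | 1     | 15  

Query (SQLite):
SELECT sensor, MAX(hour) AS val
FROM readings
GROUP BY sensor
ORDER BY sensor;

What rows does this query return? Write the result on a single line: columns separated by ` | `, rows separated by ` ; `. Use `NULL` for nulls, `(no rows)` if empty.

S1 | 18 ; S19 | 23 ; S5 | 15 ; S6 | 23

Partition readings by sensor; compute MAX(hour) within each group.
  S1: ids {3, 8, 9} → MAX(hour)=18
  S19: ids {2, 5, 6, 10, 11, 12, 13} → MAX(hour)=23
  S5: ids {4, 14} → MAX(hour)=15
  S6: ids {1, 7} → MAX(hour)=23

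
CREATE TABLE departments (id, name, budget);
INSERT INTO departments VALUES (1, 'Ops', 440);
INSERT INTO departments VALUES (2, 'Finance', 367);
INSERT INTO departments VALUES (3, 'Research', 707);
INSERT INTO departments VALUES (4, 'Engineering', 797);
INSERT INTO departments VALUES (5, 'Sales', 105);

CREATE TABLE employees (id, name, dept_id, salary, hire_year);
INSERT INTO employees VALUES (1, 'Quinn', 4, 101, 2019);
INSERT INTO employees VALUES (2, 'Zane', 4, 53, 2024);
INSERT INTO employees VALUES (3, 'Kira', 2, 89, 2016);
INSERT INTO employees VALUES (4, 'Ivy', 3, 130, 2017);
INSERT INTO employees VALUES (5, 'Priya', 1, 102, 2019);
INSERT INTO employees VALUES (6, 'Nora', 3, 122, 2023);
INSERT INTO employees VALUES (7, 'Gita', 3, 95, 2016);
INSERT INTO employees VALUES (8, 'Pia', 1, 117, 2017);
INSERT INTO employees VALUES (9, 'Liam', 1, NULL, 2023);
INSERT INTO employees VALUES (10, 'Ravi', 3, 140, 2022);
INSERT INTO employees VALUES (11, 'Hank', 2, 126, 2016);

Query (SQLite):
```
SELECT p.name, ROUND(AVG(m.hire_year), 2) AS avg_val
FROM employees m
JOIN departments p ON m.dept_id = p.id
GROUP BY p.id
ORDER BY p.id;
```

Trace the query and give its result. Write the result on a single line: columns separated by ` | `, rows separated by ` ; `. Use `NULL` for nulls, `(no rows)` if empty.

Join each employees row to its departments via dept_id.
Group joined rows by departments.id; compute ROUND(AVG(m.hire_year), 2) per group.
  1: ids {5, 8, 9} → ROUND(AVG(m.hire_year), 2)=2019.67
  2: ids {3, 11} → ROUND(AVG(m.hire_year), 2)=2016
  3: ids {4, 6, 7, 10} → ROUND(AVG(m.hire_year), 2)=2019.5
  4: ids {1, 2} → ROUND(AVG(m.hire_year), 2)=2021.5

Ops | 2019.67 ; Finance | 2016 ; Research | 2019.5 ; Engineering | 2021.5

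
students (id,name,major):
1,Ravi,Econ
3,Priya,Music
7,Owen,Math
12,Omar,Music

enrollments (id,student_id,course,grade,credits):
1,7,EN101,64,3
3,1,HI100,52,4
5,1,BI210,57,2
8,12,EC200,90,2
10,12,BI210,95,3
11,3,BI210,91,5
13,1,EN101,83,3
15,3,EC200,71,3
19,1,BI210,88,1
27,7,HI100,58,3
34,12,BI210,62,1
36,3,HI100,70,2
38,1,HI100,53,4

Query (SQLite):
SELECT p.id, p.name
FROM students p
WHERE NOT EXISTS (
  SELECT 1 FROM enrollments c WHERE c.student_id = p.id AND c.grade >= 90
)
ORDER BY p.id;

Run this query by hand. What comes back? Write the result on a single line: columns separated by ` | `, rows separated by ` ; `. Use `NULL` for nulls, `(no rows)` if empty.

1 | Ravi ; 7 | Owen

For each students row, check whether any enrollments with matching student_id has grade >= 90.
Keep rows where that is false.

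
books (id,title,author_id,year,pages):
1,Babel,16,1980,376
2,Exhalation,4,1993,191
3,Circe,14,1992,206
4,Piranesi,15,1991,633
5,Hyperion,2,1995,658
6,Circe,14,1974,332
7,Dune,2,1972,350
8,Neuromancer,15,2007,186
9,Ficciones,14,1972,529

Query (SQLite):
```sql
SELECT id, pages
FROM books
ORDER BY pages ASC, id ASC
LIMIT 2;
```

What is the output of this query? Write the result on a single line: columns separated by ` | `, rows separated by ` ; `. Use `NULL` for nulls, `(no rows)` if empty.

Sort by pages asc, tiebreak id asc: (186, id=8), (191, id=2), (206, id=3), (332, id=6), (350, id=7) …. Take first 2.

8 | 186 ; 2 | 191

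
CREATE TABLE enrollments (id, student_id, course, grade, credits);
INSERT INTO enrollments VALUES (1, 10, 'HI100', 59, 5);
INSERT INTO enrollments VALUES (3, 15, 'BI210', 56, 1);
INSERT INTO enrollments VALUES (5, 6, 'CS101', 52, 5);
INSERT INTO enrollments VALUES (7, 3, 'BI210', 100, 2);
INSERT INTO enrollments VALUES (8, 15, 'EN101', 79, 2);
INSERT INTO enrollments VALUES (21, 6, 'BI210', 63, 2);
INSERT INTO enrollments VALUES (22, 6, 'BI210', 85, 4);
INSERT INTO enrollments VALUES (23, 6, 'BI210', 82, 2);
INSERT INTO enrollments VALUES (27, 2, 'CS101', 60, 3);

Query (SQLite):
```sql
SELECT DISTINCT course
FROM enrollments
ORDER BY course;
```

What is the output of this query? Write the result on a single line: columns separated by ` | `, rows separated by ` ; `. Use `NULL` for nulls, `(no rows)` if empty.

BI210 ; CS101 ; EN101 ; HI100

Collect distinct course values from enrollments.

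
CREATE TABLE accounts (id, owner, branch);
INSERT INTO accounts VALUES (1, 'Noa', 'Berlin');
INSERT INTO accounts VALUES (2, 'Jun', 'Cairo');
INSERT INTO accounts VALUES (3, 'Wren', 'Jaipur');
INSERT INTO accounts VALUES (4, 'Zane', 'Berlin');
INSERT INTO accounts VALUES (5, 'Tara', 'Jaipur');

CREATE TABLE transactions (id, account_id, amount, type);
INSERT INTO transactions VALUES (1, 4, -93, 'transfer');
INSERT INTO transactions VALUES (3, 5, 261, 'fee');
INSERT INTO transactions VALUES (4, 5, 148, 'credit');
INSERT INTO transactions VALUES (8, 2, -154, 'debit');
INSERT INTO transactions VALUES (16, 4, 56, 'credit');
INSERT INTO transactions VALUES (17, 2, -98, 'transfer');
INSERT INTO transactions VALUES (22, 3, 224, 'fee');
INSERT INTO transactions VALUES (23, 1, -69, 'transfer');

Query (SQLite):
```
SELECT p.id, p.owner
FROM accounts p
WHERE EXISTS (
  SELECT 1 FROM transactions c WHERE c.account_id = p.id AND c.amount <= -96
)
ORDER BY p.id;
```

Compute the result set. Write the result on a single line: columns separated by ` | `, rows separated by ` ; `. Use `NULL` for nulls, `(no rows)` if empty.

For each accounts row, check whether any transactions with matching account_id has amount <= -96.
Keep rows where that is true.

2 | Jun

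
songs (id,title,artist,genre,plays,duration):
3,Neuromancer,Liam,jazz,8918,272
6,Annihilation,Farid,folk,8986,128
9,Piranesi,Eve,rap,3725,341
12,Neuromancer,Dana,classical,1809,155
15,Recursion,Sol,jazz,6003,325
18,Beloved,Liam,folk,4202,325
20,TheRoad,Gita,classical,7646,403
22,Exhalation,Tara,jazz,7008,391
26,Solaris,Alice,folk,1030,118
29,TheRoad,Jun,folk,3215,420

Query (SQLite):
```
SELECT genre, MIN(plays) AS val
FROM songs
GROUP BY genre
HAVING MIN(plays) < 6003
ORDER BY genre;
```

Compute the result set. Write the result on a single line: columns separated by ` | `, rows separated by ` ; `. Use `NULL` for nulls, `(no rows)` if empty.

classical | 1809 ; folk | 1030 ; rap | 3725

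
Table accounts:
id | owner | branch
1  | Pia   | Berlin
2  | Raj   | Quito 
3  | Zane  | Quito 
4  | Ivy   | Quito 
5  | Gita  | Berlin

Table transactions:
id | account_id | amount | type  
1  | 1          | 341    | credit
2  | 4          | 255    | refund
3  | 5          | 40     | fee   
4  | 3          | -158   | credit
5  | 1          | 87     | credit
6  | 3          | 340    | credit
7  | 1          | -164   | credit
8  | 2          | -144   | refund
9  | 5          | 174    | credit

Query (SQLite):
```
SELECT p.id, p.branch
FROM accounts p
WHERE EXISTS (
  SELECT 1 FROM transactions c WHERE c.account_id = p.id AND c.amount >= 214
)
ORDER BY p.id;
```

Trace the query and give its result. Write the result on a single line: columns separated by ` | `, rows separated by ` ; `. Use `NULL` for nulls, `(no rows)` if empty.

1 | Berlin ; 3 | Quito ; 4 | Quito

For each accounts row, check whether any transactions with matching account_id has amount >= 214.
Keep rows where that is true.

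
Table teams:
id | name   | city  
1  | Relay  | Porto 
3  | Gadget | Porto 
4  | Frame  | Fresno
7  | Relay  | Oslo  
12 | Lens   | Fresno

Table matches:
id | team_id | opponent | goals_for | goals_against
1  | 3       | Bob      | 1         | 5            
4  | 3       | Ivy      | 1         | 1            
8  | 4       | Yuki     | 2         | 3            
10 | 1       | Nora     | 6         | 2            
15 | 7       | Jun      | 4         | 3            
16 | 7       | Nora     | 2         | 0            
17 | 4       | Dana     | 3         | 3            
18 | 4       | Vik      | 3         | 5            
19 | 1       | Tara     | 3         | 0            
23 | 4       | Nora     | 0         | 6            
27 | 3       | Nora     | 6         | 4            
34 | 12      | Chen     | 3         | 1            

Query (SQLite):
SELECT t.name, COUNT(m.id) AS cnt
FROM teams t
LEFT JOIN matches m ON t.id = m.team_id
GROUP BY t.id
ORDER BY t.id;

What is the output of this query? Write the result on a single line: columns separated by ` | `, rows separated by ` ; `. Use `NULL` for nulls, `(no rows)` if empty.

Relay | 2 ; Gadget | 3 ; Frame | 4 ; Relay | 2 ; Lens | 1

LEFT JOIN keeps every teams row; unmatched ones get NULL for matches columns.
Group by teams.id and compute COUNT(m.id). COUNT(col) of an all-NULL group is 0.
  1: ids {10, 19} → COUNT(m.id)=2
  3: ids {1, 4, 27} → COUNT(m.id)=3
  4: ids {8, 17, 18, 23} → COUNT(m.id)=4
  7: ids {15, 16} → COUNT(m.id)=2
  12: ids {34} → COUNT(m.id)=1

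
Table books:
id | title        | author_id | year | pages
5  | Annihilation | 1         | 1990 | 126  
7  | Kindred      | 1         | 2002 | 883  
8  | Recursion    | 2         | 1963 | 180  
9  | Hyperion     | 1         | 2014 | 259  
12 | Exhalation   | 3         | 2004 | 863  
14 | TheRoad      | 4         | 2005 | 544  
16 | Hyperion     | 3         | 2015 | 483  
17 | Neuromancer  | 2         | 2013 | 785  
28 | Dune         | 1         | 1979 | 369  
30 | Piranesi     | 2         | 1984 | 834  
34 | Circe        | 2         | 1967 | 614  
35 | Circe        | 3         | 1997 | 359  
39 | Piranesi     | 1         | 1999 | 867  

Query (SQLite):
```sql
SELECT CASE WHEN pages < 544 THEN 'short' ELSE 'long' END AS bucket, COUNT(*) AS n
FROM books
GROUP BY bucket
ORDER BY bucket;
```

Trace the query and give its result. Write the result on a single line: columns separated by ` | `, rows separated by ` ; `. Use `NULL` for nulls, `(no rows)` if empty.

long | 7 ; short | 6

Bucket rows by pages < 544 → 'short' else 'long'; count each bucket.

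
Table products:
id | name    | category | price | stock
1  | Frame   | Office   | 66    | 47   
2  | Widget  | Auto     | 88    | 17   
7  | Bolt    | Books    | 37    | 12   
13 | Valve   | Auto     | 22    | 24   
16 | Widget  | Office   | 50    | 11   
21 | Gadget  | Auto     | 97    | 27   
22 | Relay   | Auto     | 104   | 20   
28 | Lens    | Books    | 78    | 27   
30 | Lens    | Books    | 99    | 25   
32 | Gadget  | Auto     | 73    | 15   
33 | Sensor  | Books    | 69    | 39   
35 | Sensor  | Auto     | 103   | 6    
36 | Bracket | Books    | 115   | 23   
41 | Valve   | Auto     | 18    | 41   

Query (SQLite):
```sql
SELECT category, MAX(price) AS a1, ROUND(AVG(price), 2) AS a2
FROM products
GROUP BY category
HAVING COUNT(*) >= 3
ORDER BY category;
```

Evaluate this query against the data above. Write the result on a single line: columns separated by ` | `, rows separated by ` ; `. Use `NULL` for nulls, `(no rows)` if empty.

Auto | 104 | 72.14 ; Books | 115 | 79.6

Group products by category.
Per group compute: MAX(price), ROUND(AVG(price), 2).
HAVING: drop groups with fewer than 3 rows.
  Auto: ids {2, 13, 21, 22, 32, 35, 41} → MAX(price)=104, ROUND(AVG(price), 2)=72.14
  Books: ids {7, 28, 30, 33, 36} → MAX(price)=115, ROUND(AVG(price), 2)=79.6
  Office: ids {1, 16} → MAX(price)=66, ROUND(AVG(price), 2)=58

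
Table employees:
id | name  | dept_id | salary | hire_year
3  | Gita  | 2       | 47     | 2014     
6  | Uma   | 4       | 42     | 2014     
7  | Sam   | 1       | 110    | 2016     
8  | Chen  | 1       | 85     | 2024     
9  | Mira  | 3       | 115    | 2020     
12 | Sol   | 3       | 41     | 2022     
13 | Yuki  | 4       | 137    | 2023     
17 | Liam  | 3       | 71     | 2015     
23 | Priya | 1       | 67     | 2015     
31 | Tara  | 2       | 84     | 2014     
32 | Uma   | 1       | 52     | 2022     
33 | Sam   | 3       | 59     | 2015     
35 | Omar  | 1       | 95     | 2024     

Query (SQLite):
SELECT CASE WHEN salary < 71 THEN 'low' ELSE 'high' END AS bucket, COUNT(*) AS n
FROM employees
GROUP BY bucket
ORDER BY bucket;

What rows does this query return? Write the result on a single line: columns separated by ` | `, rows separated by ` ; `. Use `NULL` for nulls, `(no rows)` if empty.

Bucket rows by salary < 71 → 'low' else 'high'; count each bucket.

high | 7 ; low | 6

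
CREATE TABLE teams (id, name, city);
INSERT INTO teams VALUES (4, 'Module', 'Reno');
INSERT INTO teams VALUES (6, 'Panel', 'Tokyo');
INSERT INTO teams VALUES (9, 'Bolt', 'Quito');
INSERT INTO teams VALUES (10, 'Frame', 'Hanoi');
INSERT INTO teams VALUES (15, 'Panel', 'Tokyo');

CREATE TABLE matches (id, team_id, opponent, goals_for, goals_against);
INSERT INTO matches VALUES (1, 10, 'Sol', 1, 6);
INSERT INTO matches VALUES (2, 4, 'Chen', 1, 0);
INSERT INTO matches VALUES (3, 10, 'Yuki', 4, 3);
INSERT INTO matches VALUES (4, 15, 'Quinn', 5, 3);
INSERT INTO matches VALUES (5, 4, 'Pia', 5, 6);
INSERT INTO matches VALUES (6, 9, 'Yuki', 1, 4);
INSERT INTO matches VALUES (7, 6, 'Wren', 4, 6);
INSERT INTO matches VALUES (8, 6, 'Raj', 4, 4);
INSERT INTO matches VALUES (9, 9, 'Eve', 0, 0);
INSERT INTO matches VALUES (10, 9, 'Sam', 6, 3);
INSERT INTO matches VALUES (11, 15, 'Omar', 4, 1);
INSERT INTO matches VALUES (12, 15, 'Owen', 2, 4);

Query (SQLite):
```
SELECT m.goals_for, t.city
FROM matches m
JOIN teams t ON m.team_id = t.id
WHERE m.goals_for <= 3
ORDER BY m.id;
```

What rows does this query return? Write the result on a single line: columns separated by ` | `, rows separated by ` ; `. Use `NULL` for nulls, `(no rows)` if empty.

1 | Hanoi ; 1 | Reno ; 1 | Quito ; 0 | Quito ; 2 | Tokyo

Each matches row matches the teams row where team_id = teams.id.
Then keep rows with m.goals_for <= 3.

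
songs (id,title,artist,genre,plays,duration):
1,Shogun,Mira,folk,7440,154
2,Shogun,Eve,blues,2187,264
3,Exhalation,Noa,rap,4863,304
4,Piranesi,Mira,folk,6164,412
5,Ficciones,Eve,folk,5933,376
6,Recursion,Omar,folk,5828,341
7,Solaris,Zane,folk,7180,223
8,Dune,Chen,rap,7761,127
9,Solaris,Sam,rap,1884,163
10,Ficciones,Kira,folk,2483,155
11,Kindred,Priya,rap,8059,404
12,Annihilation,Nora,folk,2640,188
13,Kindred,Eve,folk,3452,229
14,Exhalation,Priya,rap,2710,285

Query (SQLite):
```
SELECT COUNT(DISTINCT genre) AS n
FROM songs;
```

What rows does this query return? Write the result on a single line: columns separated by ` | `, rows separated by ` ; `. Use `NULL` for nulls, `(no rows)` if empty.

Count distinct non-NULL genre values.

3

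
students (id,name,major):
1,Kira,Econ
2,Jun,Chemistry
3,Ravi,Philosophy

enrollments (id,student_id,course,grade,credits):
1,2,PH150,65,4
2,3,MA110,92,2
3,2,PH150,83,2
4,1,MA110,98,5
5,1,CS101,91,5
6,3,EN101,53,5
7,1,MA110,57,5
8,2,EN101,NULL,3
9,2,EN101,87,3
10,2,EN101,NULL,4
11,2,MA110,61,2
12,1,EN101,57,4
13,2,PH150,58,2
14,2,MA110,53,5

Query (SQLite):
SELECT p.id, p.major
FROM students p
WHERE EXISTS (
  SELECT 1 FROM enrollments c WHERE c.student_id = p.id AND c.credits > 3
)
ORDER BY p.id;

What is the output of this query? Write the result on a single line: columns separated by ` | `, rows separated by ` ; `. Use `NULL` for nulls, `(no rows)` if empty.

1 | Econ ; 2 | Chemistry ; 3 | Philosophy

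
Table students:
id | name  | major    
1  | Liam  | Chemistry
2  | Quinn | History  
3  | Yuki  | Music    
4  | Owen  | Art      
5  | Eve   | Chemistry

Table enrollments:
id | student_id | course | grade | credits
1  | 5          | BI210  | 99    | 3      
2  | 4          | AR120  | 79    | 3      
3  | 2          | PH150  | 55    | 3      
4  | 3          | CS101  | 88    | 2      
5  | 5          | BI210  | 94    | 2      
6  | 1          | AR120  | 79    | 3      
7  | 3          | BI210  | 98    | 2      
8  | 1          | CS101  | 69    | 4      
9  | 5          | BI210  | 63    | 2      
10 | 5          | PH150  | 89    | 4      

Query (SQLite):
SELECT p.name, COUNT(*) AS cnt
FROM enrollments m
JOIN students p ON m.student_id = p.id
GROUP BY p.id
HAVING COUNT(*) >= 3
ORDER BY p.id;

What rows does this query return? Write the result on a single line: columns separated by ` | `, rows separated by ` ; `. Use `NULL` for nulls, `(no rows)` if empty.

Eve | 4

Join each enrollments row to its students via student_id.
Group joined rows by students.id; compute COUNT(*) per group.
HAVING: keep groups with count ≥ 3.
  1: ids {6, 8} → COUNT(*)=2
  2: ids {3} → COUNT(*)=1
  3: ids {4, 7} → COUNT(*)=2
  4: ids {2} → COUNT(*)=1
  5: ids {1, 5, 9, 10} → COUNT(*)=4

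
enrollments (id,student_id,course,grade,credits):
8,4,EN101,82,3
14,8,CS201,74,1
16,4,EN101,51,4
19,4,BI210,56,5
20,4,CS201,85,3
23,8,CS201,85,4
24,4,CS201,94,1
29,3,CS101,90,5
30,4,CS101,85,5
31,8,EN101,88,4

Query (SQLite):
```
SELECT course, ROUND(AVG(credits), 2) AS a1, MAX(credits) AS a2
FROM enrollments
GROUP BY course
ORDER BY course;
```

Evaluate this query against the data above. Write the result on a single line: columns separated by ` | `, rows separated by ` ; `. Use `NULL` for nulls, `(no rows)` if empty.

BI210 | 5 | 5 ; CS101 | 5 | 5 ; CS201 | 2.25 | 4 ; EN101 | 3.67 | 4

Group enrollments by course.
Per group compute: ROUND(AVG(credits), 2), MAX(credits).
  BI210: ids {19} → ROUND(AVG(credits), 2)=5, MAX(credits)=5
  CS101: ids {29, 30} → ROUND(AVG(credits), 2)=5, MAX(credits)=5
  CS201: ids {14, 20, 23, 24} → ROUND(AVG(credits), 2)=2.25, MAX(credits)=4
  EN101: ids {8, 16, 31} → ROUND(AVG(credits), 2)=3.67, MAX(credits)=4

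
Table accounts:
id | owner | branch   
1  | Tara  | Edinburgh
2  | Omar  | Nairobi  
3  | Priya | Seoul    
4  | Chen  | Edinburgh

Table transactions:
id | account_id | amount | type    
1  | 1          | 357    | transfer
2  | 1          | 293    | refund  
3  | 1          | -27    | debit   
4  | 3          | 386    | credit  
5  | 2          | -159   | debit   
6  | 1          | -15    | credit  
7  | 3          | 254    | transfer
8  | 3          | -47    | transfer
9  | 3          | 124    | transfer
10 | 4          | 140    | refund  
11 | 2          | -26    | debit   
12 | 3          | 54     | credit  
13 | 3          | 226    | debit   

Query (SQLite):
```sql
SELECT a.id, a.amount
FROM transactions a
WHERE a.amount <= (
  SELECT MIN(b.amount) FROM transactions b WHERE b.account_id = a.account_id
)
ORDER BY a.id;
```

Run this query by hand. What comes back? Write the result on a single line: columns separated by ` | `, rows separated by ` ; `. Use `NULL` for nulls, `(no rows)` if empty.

3 | -27 ; 5 | -159 ; 8 | -47 ; 10 | 140

For each transactions row a, compute MIN(amount) over rows sharing a.account_id.
Keep row a if a.amount <= that per-group MIN.
  account_id=1: MIN(amount) = -27
  account_id=2: MIN(amount) = -159
  account_id=3: MIN(amount) = -47
  account_id=4: MIN(amount) = 140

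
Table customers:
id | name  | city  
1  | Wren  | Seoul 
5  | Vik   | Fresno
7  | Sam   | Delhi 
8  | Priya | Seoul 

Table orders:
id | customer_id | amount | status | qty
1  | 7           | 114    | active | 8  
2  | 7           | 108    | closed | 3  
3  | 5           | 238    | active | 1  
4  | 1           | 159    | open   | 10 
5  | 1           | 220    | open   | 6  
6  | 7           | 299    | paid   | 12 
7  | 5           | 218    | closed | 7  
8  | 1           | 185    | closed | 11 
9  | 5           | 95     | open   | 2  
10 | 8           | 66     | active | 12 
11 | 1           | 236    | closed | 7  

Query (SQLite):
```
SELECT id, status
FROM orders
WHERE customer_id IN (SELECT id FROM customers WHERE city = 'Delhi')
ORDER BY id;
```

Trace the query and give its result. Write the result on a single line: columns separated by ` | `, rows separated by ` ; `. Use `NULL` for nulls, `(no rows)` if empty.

Inner query: customers.id where city = 'Delhi'.
Outer: keep orders rows whose customer_id is in that set.
Inner query → {7}

1 | active ; 2 | closed ; 6 | paid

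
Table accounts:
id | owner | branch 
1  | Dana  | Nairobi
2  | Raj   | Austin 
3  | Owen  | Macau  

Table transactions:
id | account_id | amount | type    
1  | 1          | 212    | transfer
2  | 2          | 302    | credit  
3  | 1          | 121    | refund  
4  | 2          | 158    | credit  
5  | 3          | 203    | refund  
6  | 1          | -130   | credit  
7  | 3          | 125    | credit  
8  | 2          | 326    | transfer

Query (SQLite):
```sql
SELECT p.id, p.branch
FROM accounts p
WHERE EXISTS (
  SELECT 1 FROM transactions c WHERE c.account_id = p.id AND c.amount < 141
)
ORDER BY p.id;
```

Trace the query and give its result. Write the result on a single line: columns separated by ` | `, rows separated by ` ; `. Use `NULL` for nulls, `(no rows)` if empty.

1 | Nairobi ; 3 | Macau

For each accounts row, check whether any transactions with matching account_id has amount < 141.
Keep rows where that is true.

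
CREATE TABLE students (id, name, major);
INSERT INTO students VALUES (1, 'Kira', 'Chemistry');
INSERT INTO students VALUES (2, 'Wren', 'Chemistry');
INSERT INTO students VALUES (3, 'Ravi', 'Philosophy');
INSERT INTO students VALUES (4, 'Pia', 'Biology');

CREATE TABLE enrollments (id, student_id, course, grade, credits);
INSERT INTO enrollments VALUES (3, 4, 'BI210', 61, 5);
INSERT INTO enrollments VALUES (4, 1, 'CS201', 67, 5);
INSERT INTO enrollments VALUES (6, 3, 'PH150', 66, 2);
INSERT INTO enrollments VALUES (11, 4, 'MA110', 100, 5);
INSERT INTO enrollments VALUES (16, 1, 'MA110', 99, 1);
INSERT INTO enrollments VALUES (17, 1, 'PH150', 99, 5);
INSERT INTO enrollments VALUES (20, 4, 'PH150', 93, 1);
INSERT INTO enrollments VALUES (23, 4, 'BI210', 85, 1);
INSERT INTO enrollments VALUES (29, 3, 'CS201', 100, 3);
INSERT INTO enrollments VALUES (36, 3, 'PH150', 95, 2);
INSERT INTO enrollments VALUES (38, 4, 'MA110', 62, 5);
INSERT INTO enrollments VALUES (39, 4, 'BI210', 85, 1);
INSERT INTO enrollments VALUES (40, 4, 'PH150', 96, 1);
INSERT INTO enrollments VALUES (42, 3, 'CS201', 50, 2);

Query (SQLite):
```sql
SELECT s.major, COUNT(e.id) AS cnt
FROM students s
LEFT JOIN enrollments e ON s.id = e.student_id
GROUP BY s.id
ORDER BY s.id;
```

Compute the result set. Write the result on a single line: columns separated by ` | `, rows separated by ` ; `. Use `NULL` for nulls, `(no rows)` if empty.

LEFT JOIN keeps every students row; unmatched ones get NULL for enrollments columns.
Group by students.id and compute COUNT(e.id). COUNT(col) of an all-NULL group is 0.
  1: ids {4, 16, 17} → COUNT(e.id)=3
  2: ids {—} → COUNT(e.id)=0
  3: ids {6, 29, 36, 42} → COUNT(e.id)=4
  4: ids {3, 11, 20, 23, 38, 39, 40} → COUNT(e.id)=7

Chemistry | 3 ; Chemistry | 0 ; Philosophy | 4 ; Biology | 7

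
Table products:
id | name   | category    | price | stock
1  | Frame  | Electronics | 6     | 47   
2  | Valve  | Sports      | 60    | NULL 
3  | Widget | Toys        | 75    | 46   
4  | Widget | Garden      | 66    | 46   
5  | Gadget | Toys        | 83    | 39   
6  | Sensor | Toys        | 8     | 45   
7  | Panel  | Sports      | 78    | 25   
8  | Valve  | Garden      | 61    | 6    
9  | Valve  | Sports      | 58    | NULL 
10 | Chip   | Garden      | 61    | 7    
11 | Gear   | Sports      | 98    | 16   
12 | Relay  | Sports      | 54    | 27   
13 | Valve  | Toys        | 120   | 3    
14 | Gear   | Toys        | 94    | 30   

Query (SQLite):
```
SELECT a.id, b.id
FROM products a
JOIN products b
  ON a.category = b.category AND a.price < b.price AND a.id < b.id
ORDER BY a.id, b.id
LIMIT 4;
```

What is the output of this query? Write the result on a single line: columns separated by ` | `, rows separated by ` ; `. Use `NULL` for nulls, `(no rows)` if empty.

Pairs (a,b) with same category, a.price < b.price, a.id < b.id.
category groups: Electronics:{1} Garden:{4,8,10} Sports:{2,7,9,11,12} Toys:{3,5,6,13,14}
Ordered by (a.id, b.id); first 4.

2 | 7 ; 2 | 11 ; 3 | 5 ; 3 | 13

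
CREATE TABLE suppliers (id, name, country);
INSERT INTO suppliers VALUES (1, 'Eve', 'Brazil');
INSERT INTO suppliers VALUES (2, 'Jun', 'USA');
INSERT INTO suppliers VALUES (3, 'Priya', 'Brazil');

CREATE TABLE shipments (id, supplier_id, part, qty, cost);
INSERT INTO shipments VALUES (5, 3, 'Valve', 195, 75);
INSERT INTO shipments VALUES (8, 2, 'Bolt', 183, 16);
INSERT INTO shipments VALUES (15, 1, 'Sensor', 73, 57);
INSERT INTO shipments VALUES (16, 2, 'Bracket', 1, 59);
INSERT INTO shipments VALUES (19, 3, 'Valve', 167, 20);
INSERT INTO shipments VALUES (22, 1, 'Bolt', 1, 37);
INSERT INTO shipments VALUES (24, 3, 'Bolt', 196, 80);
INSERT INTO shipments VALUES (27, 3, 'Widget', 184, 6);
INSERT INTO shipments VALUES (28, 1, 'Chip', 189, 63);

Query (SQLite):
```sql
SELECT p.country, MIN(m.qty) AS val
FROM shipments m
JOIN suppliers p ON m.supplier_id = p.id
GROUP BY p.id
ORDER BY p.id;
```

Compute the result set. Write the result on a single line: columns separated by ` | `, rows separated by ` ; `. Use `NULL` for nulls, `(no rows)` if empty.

Brazil | 1 ; USA | 1 ; Brazil | 167

Join each shipments row to its suppliers via supplier_id.
Group joined rows by suppliers.id; compute MIN(m.qty) per group.
  1: ids {15, 22, 28} → MIN(m.qty)=1
  2: ids {8, 16} → MIN(m.qty)=1
  3: ids {5, 19, 24, 27} → MIN(m.qty)=167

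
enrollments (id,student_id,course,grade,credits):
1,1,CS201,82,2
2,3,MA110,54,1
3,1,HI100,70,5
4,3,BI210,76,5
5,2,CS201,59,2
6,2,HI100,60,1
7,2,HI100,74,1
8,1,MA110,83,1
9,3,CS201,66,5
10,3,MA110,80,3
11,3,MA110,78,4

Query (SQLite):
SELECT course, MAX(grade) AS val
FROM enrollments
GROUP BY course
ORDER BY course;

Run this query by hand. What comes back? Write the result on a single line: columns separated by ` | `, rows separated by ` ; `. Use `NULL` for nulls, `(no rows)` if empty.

BI210 | 76 ; CS201 | 82 ; HI100 | 74 ; MA110 | 83

Partition enrollments by course; compute MAX(grade) within each group.
  BI210: ids {4} → MAX(grade)=76
  CS201: ids {1, 5, 9} → MAX(grade)=82
  HI100: ids {3, 6, 7} → MAX(grade)=74
  MA110: ids {2, 8, 10, 11} → MAX(grade)=83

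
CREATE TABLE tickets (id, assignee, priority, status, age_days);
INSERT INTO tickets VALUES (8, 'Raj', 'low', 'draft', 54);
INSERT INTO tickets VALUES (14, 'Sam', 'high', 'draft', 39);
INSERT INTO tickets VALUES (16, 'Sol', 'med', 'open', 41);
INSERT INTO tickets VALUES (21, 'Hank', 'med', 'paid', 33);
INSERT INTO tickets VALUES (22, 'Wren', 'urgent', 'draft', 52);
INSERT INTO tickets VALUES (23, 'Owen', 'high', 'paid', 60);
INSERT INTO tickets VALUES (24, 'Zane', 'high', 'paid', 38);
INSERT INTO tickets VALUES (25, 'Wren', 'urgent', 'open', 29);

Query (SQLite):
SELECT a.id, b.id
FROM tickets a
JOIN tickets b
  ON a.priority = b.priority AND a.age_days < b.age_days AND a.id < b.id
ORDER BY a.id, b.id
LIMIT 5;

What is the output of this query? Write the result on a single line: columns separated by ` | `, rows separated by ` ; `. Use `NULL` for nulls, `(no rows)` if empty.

Pairs (a,b) with same priority, a.age_days < b.age_days, a.id < b.id.
priority groups: high:{14,23,24} low:{8} med:{16,21} urgent:{22,25}
Ordered by (a.id, b.id); first 5.

14 | 23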